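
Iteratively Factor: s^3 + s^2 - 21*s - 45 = (s + 3)*(s^2 - 2*s - 15) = (s + 3)^2*(s - 5)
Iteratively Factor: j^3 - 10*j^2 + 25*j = (j - 5)*(j^2 - 5*j) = (j - 5)^2*(j)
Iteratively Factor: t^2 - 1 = (t - 1)*(t + 1)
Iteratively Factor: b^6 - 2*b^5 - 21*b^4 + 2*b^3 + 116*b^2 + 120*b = (b - 3)*(b^5 + b^4 - 18*b^3 - 52*b^2 - 40*b) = (b - 3)*(b + 2)*(b^4 - b^3 - 16*b^2 - 20*b) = b*(b - 3)*(b + 2)*(b^3 - b^2 - 16*b - 20) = b*(b - 3)*(b + 2)^2*(b^2 - 3*b - 10) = b*(b - 5)*(b - 3)*(b + 2)^2*(b + 2)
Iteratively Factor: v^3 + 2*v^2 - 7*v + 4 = (v + 4)*(v^2 - 2*v + 1) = (v - 1)*(v + 4)*(v - 1)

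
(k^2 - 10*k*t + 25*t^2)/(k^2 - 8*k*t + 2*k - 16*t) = (k^2 - 10*k*t + 25*t^2)/(k^2 - 8*k*t + 2*k - 16*t)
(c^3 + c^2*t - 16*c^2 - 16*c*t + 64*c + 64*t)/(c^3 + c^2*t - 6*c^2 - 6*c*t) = (c^2 - 16*c + 64)/(c*(c - 6))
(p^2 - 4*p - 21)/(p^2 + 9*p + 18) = (p - 7)/(p + 6)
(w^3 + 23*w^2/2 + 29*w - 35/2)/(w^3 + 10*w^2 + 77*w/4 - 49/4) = 2*(w + 5)/(2*w + 7)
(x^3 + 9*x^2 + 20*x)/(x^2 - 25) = x*(x + 4)/(x - 5)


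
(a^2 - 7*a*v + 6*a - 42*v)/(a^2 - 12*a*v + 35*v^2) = (-a - 6)/(-a + 5*v)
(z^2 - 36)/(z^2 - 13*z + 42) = (z + 6)/(z - 7)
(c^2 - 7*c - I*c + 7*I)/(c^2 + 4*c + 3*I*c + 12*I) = (c^2 - c*(7 + I) + 7*I)/(c^2 + c*(4 + 3*I) + 12*I)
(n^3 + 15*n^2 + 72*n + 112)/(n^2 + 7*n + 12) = (n^2 + 11*n + 28)/(n + 3)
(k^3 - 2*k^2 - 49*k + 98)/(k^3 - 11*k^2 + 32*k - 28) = (k + 7)/(k - 2)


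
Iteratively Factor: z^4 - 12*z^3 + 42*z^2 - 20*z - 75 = (z - 5)*(z^3 - 7*z^2 + 7*z + 15) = (z - 5)*(z + 1)*(z^2 - 8*z + 15) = (z - 5)^2*(z + 1)*(z - 3)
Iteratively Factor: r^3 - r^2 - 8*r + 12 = (r - 2)*(r^2 + r - 6) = (r - 2)^2*(r + 3)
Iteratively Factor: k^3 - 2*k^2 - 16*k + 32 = (k - 4)*(k^2 + 2*k - 8) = (k - 4)*(k - 2)*(k + 4)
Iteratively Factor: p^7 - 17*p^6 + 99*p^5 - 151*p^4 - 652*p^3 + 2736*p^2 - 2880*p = (p)*(p^6 - 17*p^5 + 99*p^4 - 151*p^3 - 652*p^2 + 2736*p - 2880) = p*(p - 4)*(p^5 - 13*p^4 + 47*p^3 + 37*p^2 - 504*p + 720) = p*(p - 4)^2*(p^4 - 9*p^3 + 11*p^2 + 81*p - 180) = p*(p - 4)^2*(p + 3)*(p^3 - 12*p^2 + 47*p - 60) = p*(p - 4)^3*(p + 3)*(p^2 - 8*p + 15) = p*(p - 4)^3*(p - 3)*(p + 3)*(p - 5)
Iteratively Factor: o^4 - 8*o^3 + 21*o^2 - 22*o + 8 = (o - 1)*(o^3 - 7*o^2 + 14*o - 8) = (o - 2)*(o - 1)*(o^2 - 5*o + 4) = (o - 2)*(o - 1)^2*(o - 4)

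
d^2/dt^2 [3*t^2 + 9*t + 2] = 6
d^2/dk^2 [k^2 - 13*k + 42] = 2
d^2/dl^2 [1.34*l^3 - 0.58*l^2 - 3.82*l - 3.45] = 8.04*l - 1.16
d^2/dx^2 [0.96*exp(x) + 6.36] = 0.96*exp(x)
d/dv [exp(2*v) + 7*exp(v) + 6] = (2*exp(v) + 7)*exp(v)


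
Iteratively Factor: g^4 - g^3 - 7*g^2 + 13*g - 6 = (g - 2)*(g^3 + g^2 - 5*g + 3) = (g - 2)*(g - 1)*(g^2 + 2*g - 3) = (g - 2)*(g - 1)*(g + 3)*(g - 1)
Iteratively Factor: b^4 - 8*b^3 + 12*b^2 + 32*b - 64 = (b - 2)*(b^3 - 6*b^2 + 32) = (b - 4)*(b - 2)*(b^2 - 2*b - 8) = (b - 4)^2*(b - 2)*(b + 2)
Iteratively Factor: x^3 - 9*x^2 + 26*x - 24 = (x - 3)*(x^2 - 6*x + 8) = (x - 3)*(x - 2)*(x - 4)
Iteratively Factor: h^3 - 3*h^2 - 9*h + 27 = (h + 3)*(h^2 - 6*h + 9) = (h - 3)*(h + 3)*(h - 3)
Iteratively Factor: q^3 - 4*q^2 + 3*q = (q - 3)*(q^2 - q) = (q - 3)*(q - 1)*(q)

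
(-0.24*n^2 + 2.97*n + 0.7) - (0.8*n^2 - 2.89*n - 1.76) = -1.04*n^2 + 5.86*n + 2.46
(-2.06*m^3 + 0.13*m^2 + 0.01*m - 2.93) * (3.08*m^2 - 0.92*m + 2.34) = -6.3448*m^5 + 2.2956*m^4 - 4.9092*m^3 - 8.7294*m^2 + 2.719*m - 6.8562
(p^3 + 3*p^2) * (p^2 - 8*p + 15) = p^5 - 5*p^4 - 9*p^3 + 45*p^2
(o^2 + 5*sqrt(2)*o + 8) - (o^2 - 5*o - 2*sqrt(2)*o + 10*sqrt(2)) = 5*o + 7*sqrt(2)*o - 10*sqrt(2) + 8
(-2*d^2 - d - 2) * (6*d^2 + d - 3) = -12*d^4 - 8*d^3 - 7*d^2 + d + 6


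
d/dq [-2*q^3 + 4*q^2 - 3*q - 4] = -6*q^2 + 8*q - 3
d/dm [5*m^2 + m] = 10*m + 1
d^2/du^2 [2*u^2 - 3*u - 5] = 4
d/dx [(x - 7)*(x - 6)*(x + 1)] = 3*x^2 - 24*x + 29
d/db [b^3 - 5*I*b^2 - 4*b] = 3*b^2 - 10*I*b - 4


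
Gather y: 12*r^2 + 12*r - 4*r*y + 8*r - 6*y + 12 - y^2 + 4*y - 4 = 12*r^2 + 20*r - y^2 + y*(-4*r - 2) + 8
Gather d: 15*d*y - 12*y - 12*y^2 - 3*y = 15*d*y - 12*y^2 - 15*y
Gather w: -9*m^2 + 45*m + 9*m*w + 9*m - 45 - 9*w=-9*m^2 + 54*m + w*(9*m - 9) - 45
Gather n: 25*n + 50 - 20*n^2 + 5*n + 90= -20*n^2 + 30*n + 140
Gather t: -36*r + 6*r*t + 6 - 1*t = -36*r + t*(6*r - 1) + 6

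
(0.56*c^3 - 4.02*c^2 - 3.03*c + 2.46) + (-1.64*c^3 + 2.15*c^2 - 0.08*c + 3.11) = -1.08*c^3 - 1.87*c^2 - 3.11*c + 5.57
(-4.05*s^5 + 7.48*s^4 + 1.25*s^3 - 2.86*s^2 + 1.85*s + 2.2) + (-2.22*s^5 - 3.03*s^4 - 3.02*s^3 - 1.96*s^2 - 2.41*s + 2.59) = -6.27*s^5 + 4.45*s^4 - 1.77*s^3 - 4.82*s^2 - 0.56*s + 4.79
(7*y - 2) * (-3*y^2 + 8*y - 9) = -21*y^3 + 62*y^2 - 79*y + 18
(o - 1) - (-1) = o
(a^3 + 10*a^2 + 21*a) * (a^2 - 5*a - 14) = a^5 + 5*a^4 - 43*a^3 - 245*a^2 - 294*a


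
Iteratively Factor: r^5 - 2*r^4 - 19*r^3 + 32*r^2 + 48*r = (r)*(r^4 - 2*r^3 - 19*r^2 + 32*r + 48) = r*(r - 3)*(r^3 + r^2 - 16*r - 16) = r*(r - 3)*(r + 1)*(r^2 - 16) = r*(r - 4)*(r - 3)*(r + 1)*(r + 4)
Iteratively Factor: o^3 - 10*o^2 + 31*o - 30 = (o - 5)*(o^2 - 5*o + 6) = (o - 5)*(o - 2)*(o - 3)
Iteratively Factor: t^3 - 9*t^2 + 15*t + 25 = (t + 1)*(t^2 - 10*t + 25) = (t - 5)*(t + 1)*(t - 5)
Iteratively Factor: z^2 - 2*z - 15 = (z - 5)*(z + 3)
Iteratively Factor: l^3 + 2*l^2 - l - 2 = (l + 1)*(l^2 + l - 2) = (l - 1)*(l + 1)*(l + 2)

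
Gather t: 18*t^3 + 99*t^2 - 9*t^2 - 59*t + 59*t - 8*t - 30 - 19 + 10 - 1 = 18*t^3 + 90*t^2 - 8*t - 40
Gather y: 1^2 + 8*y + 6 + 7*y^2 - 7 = 7*y^2 + 8*y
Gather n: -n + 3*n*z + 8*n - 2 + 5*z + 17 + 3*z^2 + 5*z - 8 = n*(3*z + 7) + 3*z^2 + 10*z + 7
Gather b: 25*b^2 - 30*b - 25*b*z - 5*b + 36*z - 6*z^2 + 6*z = 25*b^2 + b*(-25*z - 35) - 6*z^2 + 42*z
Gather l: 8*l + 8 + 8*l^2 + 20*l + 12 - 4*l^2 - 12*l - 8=4*l^2 + 16*l + 12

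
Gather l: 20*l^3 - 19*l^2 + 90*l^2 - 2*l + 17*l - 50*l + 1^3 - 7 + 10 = 20*l^3 + 71*l^2 - 35*l + 4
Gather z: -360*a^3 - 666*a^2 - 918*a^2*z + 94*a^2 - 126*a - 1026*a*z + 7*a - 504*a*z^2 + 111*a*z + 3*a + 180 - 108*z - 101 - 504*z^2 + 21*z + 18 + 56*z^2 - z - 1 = -360*a^3 - 572*a^2 - 116*a + z^2*(-504*a - 448) + z*(-918*a^2 - 915*a - 88) + 96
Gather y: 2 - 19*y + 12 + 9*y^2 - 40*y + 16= 9*y^2 - 59*y + 30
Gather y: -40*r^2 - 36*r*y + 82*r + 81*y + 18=-40*r^2 + 82*r + y*(81 - 36*r) + 18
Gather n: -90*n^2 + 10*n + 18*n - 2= -90*n^2 + 28*n - 2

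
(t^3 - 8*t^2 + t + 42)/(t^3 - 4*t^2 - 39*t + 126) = (t + 2)/(t + 6)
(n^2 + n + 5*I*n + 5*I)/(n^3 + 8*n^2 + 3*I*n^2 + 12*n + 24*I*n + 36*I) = (n^2 + n*(1 + 5*I) + 5*I)/(n^3 + n^2*(8 + 3*I) + n*(12 + 24*I) + 36*I)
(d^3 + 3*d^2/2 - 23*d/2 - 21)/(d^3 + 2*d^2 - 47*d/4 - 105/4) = 2*(d + 2)/(2*d + 5)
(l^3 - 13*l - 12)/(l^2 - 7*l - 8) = (l^2 - l - 12)/(l - 8)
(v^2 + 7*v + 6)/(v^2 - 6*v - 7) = (v + 6)/(v - 7)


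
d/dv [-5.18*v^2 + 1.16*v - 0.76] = 1.16 - 10.36*v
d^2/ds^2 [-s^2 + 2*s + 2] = -2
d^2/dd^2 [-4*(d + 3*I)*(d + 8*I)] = -8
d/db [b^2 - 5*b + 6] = 2*b - 5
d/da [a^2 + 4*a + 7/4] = 2*a + 4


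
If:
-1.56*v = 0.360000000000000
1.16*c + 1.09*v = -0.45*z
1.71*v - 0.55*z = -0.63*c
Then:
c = 0.34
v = -0.23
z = -0.32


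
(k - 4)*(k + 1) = k^2 - 3*k - 4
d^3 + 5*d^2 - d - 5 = (d - 1)*(d + 1)*(d + 5)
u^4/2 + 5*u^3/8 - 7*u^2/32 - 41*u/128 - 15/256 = (u/2 + 1/4)*(u - 3/4)*(u + 1/4)*(u + 5/4)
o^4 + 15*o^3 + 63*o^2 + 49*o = o*(o + 1)*(o + 7)^2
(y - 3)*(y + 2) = y^2 - y - 6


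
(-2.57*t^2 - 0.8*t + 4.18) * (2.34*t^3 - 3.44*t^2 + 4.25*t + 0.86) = -6.0138*t^5 + 6.9688*t^4 + 1.6107*t^3 - 19.9894*t^2 + 17.077*t + 3.5948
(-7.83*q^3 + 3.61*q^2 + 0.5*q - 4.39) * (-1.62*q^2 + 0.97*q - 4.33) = 12.6846*q^5 - 13.4433*q^4 + 36.5956*q^3 - 8.0345*q^2 - 6.4233*q + 19.0087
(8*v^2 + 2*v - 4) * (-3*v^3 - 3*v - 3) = -24*v^5 - 6*v^4 - 12*v^3 - 30*v^2 + 6*v + 12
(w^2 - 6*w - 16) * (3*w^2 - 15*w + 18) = 3*w^4 - 33*w^3 + 60*w^2 + 132*w - 288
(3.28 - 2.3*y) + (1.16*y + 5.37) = 8.65 - 1.14*y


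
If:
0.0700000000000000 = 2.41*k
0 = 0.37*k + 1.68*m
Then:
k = 0.03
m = -0.01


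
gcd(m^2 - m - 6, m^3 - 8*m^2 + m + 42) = m^2 - m - 6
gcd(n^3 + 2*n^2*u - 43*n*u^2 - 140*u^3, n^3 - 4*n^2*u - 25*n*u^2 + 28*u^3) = -n^2 + 3*n*u + 28*u^2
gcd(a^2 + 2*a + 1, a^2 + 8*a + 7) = a + 1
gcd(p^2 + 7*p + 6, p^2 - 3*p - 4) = p + 1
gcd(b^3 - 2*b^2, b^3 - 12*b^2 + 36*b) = b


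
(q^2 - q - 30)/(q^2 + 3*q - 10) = (q - 6)/(q - 2)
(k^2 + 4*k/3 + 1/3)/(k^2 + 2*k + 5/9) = 3*(k + 1)/(3*k + 5)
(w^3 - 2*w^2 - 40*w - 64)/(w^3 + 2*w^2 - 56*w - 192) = (w + 2)/(w + 6)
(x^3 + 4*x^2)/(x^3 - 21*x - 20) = x^2/(x^2 - 4*x - 5)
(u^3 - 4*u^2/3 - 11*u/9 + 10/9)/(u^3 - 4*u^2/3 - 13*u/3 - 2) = (9*u^2 - 21*u + 10)/(3*(3*u^2 - 7*u - 6))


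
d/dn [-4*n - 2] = -4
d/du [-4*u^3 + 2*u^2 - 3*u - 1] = -12*u^2 + 4*u - 3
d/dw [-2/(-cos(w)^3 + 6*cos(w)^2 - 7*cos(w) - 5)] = 2*(3*cos(w)^2 - 12*cos(w) + 7)*sin(w)/(cos(w)^3 - 6*cos(w)^2 + 7*cos(w) + 5)^2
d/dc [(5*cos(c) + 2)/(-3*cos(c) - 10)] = 44*sin(c)/(3*cos(c) + 10)^2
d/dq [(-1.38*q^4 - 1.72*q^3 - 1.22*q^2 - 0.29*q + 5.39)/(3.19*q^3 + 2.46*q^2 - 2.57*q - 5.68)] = (-4.4022*q^6 - 6.7896*q^5 + 10.3004*q^4 + 42.0446*q^3 - 18.4247*q^2 - 12.6596*q + 15.4995)/(10.1761*q^6 + 15.6948*q^5 - 10.345*q^4 - 48.8828*q^3 - 21.3407*q^2 + 29.1952*q + 32.2624)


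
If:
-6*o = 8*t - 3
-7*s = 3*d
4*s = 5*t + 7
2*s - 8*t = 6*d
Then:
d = 49/18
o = 65/18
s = -7/6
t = -7/3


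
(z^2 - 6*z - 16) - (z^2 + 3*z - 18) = 2 - 9*z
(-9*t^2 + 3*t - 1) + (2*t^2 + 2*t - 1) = -7*t^2 + 5*t - 2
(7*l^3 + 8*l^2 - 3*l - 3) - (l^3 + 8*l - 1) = 6*l^3 + 8*l^2 - 11*l - 2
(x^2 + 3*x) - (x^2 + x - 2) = 2*x + 2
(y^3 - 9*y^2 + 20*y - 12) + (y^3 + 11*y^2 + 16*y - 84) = 2*y^3 + 2*y^2 + 36*y - 96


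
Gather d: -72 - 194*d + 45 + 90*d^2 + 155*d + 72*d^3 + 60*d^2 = 72*d^3 + 150*d^2 - 39*d - 27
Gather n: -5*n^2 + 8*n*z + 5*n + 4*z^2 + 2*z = -5*n^2 + n*(8*z + 5) + 4*z^2 + 2*z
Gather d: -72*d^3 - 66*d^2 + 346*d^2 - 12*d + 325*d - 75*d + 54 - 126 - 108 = -72*d^3 + 280*d^2 + 238*d - 180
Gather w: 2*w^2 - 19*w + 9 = 2*w^2 - 19*w + 9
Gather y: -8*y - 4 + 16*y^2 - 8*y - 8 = 16*y^2 - 16*y - 12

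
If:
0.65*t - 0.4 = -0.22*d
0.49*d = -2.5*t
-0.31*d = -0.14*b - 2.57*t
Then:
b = 25.11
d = 4.32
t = -0.85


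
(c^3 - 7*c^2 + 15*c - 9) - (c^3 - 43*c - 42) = -7*c^2 + 58*c + 33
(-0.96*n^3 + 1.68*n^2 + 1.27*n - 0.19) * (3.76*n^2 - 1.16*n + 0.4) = -3.6096*n^5 + 7.4304*n^4 + 2.4424*n^3 - 1.5156*n^2 + 0.7284*n - 0.076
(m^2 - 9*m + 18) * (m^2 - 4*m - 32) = m^4 - 13*m^3 + 22*m^2 + 216*m - 576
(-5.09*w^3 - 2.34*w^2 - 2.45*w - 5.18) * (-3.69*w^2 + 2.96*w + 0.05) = 18.7821*w^5 - 6.4318*w^4 + 1.8596*w^3 + 11.7452*w^2 - 15.4553*w - 0.259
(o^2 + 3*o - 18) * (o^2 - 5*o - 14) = o^4 - 2*o^3 - 47*o^2 + 48*o + 252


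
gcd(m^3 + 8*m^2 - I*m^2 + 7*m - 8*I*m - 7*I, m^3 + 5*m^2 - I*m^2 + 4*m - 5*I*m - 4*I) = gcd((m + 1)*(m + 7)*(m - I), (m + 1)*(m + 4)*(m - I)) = m^2 + m*(1 - I) - I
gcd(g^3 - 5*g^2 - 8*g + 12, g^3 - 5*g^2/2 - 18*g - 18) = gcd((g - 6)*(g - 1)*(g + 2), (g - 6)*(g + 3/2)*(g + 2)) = g^2 - 4*g - 12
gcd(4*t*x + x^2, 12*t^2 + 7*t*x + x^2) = 4*t + x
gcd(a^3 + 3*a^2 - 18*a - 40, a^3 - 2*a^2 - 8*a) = a^2 - 2*a - 8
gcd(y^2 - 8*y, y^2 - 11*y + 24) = y - 8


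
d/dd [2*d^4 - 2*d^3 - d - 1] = 8*d^3 - 6*d^2 - 1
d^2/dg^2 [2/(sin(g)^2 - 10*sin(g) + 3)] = 4*(-2*sin(g)^4 + 15*sin(g)^3 - 41*sin(g)^2 - 45*sin(g) + 97)/(sin(g)^2 - 10*sin(g) + 3)^3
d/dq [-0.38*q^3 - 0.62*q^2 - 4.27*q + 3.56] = -1.14*q^2 - 1.24*q - 4.27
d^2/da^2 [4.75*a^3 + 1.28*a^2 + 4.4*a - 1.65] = 28.5*a + 2.56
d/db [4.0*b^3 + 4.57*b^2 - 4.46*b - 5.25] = 12.0*b^2 + 9.14*b - 4.46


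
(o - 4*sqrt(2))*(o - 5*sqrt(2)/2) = o^2 - 13*sqrt(2)*o/2 + 20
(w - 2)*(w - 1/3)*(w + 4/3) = w^3 - w^2 - 22*w/9 + 8/9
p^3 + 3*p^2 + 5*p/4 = p*(p + 1/2)*(p + 5/2)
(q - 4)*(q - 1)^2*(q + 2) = q^4 - 4*q^3 - 3*q^2 + 14*q - 8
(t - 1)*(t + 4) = t^2 + 3*t - 4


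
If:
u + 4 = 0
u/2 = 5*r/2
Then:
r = -4/5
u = -4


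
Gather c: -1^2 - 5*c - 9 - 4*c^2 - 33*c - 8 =-4*c^2 - 38*c - 18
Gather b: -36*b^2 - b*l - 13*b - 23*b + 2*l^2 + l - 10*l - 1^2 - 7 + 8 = -36*b^2 + b*(-l - 36) + 2*l^2 - 9*l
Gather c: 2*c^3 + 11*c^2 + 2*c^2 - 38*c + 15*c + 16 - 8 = 2*c^3 + 13*c^2 - 23*c + 8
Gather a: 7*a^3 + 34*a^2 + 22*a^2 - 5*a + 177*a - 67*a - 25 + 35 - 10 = 7*a^3 + 56*a^2 + 105*a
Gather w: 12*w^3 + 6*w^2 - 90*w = 12*w^3 + 6*w^2 - 90*w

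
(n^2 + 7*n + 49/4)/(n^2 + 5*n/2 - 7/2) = (n + 7/2)/(n - 1)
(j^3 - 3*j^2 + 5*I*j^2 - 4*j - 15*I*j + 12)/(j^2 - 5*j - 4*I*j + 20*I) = (j^3 + j^2*(-3 + 5*I) - j*(4 + 15*I) + 12)/(j^2 - j*(5 + 4*I) + 20*I)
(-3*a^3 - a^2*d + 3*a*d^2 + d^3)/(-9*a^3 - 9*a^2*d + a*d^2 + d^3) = (a - d)/(3*a - d)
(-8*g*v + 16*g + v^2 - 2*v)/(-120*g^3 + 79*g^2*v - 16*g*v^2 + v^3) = (v - 2)/(15*g^2 - 8*g*v + v^2)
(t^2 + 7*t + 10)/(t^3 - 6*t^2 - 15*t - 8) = (t^2 + 7*t + 10)/(t^3 - 6*t^2 - 15*t - 8)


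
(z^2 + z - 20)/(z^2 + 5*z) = (z - 4)/z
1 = 1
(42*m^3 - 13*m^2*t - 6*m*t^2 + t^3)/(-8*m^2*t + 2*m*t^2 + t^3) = (-21*m^2 - 4*m*t + t^2)/(t*(4*m + t))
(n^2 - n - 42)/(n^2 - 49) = (n + 6)/(n + 7)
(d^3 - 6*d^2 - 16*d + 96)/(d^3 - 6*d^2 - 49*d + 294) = (d^2 - 16)/(d^2 - 49)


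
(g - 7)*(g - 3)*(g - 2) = g^3 - 12*g^2 + 41*g - 42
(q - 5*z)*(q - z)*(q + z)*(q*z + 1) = q^4*z - 5*q^3*z^2 + q^3 - q^2*z^3 - 5*q^2*z + 5*q*z^4 - q*z^2 + 5*z^3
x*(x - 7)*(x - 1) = x^3 - 8*x^2 + 7*x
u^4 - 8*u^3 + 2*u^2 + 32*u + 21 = (u - 7)*(u - 3)*(u + 1)^2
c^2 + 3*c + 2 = (c + 1)*(c + 2)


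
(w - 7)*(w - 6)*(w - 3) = w^3 - 16*w^2 + 81*w - 126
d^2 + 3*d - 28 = (d - 4)*(d + 7)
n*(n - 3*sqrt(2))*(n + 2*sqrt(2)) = n^3 - sqrt(2)*n^2 - 12*n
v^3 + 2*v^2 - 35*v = v*(v - 5)*(v + 7)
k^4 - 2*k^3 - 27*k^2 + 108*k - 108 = (k - 3)^2*(k - 2)*(k + 6)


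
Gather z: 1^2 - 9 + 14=6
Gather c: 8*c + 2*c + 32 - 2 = 10*c + 30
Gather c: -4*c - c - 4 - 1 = -5*c - 5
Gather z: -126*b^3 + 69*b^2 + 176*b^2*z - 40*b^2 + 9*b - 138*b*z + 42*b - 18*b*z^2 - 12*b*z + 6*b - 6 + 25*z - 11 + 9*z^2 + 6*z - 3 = -126*b^3 + 29*b^2 + 57*b + z^2*(9 - 18*b) + z*(176*b^2 - 150*b + 31) - 20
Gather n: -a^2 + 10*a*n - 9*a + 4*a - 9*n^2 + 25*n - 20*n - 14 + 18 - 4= -a^2 - 5*a - 9*n^2 + n*(10*a + 5)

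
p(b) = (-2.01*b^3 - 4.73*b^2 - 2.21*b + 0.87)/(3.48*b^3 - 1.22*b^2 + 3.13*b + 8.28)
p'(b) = (-10.44*b^2 + 2.44*b - 3.13)*(-2.01*b^3 - 4.73*b^2 - 2.21*b + 0.87)/(3.48*b^3 - 1.22*b^2 + 3.13*b + 8.28)^2 + (-6.03*b^2 - 9.46*b - 2.21)/(3.48*b^3 - 1.22*b^2 + 3.13*b + 8.28)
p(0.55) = -0.21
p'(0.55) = -0.80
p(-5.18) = -0.31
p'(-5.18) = 0.04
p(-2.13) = -0.09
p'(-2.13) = 0.11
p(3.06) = -1.02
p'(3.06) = 0.07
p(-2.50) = -0.13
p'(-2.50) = 0.10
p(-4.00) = -0.25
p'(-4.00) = 0.06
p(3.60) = -0.98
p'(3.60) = 0.07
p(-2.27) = -0.11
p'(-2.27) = 0.11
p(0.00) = 0.11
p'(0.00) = -0.31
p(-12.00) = -0.45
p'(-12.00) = 0.01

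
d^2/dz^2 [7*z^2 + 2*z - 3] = 14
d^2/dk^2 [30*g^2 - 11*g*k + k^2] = 2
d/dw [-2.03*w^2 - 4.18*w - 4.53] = -4.06*w - 4.18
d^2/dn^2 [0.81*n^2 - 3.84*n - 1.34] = 1.62000000000000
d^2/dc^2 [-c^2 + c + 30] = -2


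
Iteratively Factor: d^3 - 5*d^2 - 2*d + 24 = (d - 3)*(d^2 - 2*d - 8) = (d - 3)*(d + 2)*(d - 4)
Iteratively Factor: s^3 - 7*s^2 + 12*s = (s - 3)*(s^2 - 4*s) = s*(s - 3)*(s - 4)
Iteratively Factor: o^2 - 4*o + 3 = (o - 1)*(o - 3)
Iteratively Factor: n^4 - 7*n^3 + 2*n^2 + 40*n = (n + 2)*(n^3 - 9*n^2 + 20*n) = (n - 5)*(n + 2)*(n^2 - 4*n) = n*(n - 5)*(n + 2)*(n - 4)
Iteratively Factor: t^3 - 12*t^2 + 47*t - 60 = (t - 5)*(t^2 - 7*t + 12) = (t - 5)*(t - 4)*(t - 3)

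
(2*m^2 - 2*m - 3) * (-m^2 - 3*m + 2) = -2*m^4 - 4*m^3 + 13*m^2 + 5*m - 6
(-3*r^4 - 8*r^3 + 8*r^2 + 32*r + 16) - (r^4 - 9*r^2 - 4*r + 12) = -4*r^4 - 8*r^3 + 17*r^2 + 36*r + 4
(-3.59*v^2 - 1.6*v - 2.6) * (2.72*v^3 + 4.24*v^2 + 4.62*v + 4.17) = -9.7648*v^5 - 19.5736*v^4 - 30.4418*v^3 - 33.3863*v^2 - 18.684*v - 10.842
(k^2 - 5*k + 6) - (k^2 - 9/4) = 33/4 - 5*k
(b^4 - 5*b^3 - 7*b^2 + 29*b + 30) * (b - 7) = b^5 - 12*b^4 + 28*b^3 + 78*b^2 - 173*b - 210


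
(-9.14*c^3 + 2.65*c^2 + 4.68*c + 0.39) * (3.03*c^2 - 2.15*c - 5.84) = -27.6942*c^5 + 27.6805*c^4 + 61.8605*c^3 - 24.3563*c^2 - 28.1697*c - 2.2776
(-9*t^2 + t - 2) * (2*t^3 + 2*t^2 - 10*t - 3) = -18*t^5 - 16*t^4 + 88*t^3 + 13*t^2 + 17*t + 6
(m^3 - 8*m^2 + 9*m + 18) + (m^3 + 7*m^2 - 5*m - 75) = 2*m^3 - m^2 + 4*m - 57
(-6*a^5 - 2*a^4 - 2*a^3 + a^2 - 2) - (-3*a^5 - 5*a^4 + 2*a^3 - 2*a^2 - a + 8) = -3*a^5 + 3*a^4 - 4*a^3 + 3*a^2 + a - 10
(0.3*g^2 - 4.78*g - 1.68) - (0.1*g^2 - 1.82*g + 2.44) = 0.2*g^2 - 2.96*g - 4.12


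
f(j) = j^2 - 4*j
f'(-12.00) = -28.00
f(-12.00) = 192.00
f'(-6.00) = -16.00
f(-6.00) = 60.00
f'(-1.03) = -6.06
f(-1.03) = 5.18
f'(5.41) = 6.82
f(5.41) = 7.63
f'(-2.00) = -8.00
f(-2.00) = 12.00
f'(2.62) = 1.24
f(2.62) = -3.62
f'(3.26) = 2.52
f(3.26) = -2.41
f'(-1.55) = -7.10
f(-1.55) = 8.60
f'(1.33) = -1.34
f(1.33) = -3.55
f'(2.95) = 1.90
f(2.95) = -3.10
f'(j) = 2*j - 4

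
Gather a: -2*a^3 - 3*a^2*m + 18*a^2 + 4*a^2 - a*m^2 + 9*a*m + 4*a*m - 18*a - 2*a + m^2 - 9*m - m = -2*a^3 + a^2*(22 - 3*m) + a*(-m^2 + 13*m - 20) + m^2 - 10*m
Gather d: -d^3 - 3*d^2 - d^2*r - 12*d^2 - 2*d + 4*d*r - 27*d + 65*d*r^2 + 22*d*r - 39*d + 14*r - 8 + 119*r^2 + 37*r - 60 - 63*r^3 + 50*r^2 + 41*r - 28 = -d^3 + d^2*(-r - 15) + d*(65*r^2 + 26*r - 68) - 63*r^3 + 169*r^2 + 92*r - 96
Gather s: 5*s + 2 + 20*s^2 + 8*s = 20*s^2 + 13*s + 2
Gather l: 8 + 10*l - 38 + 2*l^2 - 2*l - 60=2*l^2 + 8*l - 90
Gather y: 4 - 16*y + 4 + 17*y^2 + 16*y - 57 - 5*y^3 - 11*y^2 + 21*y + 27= -5*y^3 + 6*y^2 + 21*y - 22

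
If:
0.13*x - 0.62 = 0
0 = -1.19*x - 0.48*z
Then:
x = 4.77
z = -11.82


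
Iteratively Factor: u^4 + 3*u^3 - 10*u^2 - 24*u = (u + 2)*(u^3 + u^2 - 12*u) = u*(u + 2)*(u^2 + u - 12) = u*(u + 2)*(u + 4)*(u - 3)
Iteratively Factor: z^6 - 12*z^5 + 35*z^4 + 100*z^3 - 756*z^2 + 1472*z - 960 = (z - 5)*(z^5 - 7*z^4 + 100*z^2 - 256*z + 192) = (z - 5)*(z - 2)*(z^4 - 5*z^3 - 10*z^2 + 80*z - 96) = (z - 5)*(z - 2)*(z + 4)*(z^3 - 9*z^2 + 26*z - 24) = (z - 5)*(z - 3)*(z - 2)*(z + 4)*(z^2 - 6*z + 8) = (z - 5)*(z - 3)*(z - 2)^2*(z + 4)*(z - 4)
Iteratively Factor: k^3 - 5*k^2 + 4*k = (k)*(k^2 - 5*k + 4) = k*(k - 1)*(k - 4)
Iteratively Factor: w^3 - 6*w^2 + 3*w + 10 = (w - 5)*(w^2 - w - 2) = (w - 5)*(w - 2)*(w + 1)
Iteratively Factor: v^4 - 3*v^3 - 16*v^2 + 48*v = (v + 4)*(v^3 - 7*v^2 + 12*v) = v*(v + 4)*(v^2 - 7*v + 12) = v*(v - 3)*(v + 4)*(v - 4)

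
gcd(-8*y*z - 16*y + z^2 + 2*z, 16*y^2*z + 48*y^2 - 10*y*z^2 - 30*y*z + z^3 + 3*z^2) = 8*y - z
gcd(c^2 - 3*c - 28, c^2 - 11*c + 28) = c - 7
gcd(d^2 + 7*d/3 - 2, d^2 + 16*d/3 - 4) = d - 2/3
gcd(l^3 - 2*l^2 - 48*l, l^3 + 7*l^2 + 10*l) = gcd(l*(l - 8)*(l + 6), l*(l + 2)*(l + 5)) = l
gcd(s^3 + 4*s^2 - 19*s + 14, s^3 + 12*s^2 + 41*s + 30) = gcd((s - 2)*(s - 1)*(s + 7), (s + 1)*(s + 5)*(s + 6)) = 1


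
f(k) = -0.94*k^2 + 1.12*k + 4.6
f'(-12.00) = 23.68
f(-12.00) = -144.20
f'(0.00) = 1.12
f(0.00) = 4.60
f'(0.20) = 0.74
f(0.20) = 4.79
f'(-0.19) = 1.48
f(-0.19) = 4.35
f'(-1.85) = 4.60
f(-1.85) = -0.69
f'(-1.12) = 3.23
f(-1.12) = 2.17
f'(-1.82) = 4.54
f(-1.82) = -0.55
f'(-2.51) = 5.84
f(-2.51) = -4.13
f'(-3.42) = 7.55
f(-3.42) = -10.23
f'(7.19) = -12.40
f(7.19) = -35.94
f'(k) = 1.12 - 1.88*k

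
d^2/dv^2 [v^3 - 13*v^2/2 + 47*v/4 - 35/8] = 6*v - 13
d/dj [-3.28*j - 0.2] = -3.28000000000000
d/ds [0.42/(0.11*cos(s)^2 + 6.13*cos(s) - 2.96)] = (0.0924*cos(s) + 2.5746)*sin(s)/(0.11*cos(s)^2 + 6.13*cos(s) - 2.96)^2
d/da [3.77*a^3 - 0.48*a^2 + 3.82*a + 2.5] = 11.31*a^2 - 0.96*a + 3.82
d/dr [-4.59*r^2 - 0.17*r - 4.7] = -9.18*r - 0.17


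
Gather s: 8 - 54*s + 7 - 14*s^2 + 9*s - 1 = -14*s^2 - 45*s + 14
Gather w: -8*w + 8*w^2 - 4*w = 8*w^2 - 12*w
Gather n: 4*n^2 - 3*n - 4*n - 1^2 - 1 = 4*n^2 - 7*n - 2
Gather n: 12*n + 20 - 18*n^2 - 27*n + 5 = -18*n^2 - 15*n + 25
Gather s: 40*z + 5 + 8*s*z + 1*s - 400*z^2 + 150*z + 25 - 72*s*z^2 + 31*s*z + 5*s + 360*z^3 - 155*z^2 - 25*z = s*(-72*z^2 + 39*z + 6) + 360*z^3 - 555*z^2 + 165*z + 30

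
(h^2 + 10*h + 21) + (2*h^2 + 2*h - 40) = 3*h^2 + 12*h - 19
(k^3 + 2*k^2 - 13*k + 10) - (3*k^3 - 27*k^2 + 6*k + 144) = -2*k^3 + 29*k^2 - 19*k - 134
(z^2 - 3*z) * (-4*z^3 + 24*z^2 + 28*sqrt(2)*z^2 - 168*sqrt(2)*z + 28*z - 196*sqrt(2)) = -4*z^5 + 36*z^4 + 28*sqrt(2)*z^4 - 252*sqrt(2)*z^3 - 44*z^3 - 84*z^2 + 308*sqrt(2)*z^2 + 588*sqrt(2)*z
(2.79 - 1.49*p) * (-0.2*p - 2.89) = 0.298*p^2 + 3.7481*p - 8.0631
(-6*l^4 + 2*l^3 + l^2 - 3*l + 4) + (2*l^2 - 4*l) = -6*l^4 + 2*l^3 + 3*l^2 - 7*l + 4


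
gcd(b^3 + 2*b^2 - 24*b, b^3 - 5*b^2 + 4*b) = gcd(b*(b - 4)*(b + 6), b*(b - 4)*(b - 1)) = b^2 - 4*b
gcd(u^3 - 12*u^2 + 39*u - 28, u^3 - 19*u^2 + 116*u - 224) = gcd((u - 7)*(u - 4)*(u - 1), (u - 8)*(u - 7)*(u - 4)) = u^2 - 11*u + 28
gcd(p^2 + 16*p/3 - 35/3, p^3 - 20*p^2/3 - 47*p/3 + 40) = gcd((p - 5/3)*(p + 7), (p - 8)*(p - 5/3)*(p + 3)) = p - 5/3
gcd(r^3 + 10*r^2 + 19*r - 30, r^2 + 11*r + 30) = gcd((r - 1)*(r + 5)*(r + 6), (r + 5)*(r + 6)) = r^2 + 11*r + 30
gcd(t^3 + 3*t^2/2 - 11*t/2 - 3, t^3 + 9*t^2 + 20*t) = 1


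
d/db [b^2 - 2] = 2*b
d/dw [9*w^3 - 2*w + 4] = 27*w^2 - 2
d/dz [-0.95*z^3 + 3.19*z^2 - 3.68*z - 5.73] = -2.85*z^2 + 6.38*z - 3.68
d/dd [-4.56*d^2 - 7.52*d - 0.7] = -9.12*d - 7.52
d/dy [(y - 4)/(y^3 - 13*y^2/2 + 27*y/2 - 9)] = 2*(-4*y^3 + 37*y^2 - 104*y + 90)/(4*y^6 - 52*y^5 + 277*y^4 - 774*y^3 + 1197*y^2 - 972*y + 324)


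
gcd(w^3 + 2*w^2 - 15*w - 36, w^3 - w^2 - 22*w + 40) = w - 4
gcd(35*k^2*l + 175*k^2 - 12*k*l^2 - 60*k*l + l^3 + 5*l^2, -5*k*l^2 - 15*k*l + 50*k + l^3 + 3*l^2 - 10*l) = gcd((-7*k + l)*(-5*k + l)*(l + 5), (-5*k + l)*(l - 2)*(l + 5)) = 5*k*l + 25*k - l^2 - 5*l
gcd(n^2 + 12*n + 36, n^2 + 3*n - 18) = n + 6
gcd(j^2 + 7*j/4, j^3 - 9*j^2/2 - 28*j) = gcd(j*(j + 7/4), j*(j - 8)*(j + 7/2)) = j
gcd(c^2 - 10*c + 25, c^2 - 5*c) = c - 5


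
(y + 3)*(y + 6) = y^2 + 9*y + 18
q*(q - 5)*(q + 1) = q^3 - 4*q^2 - 5*q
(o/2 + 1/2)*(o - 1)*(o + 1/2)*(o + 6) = o^4/2 + 13*o^3/4 + o^2 - 13*o/4 - 3/2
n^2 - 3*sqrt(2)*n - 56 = (n - 7*sqrt(2))*(n + 4*sqrt(2))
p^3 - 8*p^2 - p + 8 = (p - 8)*(p - 1)*(p + 1)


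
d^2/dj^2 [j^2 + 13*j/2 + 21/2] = 2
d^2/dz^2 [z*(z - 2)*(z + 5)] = 6*z + 6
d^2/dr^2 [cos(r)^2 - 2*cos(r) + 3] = 2*cos(r) - 2*cos(2*r)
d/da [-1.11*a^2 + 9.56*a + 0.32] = 9.56 - 2.22*a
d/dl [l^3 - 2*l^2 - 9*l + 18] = 3*l^2 - 4*l - 9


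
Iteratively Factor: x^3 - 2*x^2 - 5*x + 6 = (x + 2)*(x^2 - 4*x + 3) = (x - 1)*(x + 2)*(x - 3)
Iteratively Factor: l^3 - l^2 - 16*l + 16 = (l - 4)*(l^2 + 3*l - 4) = (l - 4)*(l - 1)*(l + 4)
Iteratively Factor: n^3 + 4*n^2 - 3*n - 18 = (n + 3)*(n^2 + n - 6) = (n + 3)^2*(n - 2)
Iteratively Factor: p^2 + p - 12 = (p + 4)*(p - 3)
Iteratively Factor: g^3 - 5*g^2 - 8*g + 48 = (g + 3)*(g^2 - 8*g + 16) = (g - 4)*(g + 3)*(g - 4)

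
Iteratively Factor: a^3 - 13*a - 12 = (a + 1)*(a^2 - a - 12) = (a - 4)*(a + 1)*(a + 3)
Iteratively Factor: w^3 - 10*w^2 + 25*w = (w)*(w^2 - 10*w + 25) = w*(w - 5)*(w - 5)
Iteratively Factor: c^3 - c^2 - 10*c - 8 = (c + 2)*(c^2 - 3*c - 4) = (c + 1)*(c + 2)*(c - 4)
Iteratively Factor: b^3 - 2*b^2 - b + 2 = (b + 1)*(b^2 - 3*b + 2) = (b - 2)*(b + 1)*(b - 1)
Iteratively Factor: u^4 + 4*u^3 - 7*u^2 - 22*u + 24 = (u - 2)*(u^3 + 6*u^2 + 5*u - 12) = (u - 2)*(u - 1)*(u^2 + 7*u + 12) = (u - 2)*(u - 1)*(u + 3)*(u + 4)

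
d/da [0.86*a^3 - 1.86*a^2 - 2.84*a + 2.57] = 2.58*a^2 - 3.72*a - 2.84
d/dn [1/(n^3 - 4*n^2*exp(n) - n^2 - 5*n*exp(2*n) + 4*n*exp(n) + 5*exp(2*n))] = (4*n^2*exp(n) - 3*n^2 + 10*n*exp(2*n) + 4*n*exp(n) + 2*n - 5*exp(2*n) - 4*exp(n))/(n^3 - 4*n^2*exp(n) - n^2 - 5*n*exp(2*n) + 4*n*exp(n) + 5*exp(2*n))^2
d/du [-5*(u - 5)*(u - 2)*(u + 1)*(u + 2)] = -20*u^3 + 60*u^2 + 90*u - 80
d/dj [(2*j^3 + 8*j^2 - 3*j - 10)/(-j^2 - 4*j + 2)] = (-2*j^4 - 16*j^3 - 23*j^2 + 12*j - 46)/(j^4 + 8*j^3 + 12*j^2 - 16*j + 4)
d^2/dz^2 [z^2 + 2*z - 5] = 2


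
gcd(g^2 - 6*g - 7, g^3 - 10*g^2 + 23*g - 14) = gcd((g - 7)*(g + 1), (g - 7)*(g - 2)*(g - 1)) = g - 7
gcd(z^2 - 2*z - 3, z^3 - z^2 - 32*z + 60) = 1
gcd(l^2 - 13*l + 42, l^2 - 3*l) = 1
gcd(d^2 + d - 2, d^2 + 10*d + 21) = 1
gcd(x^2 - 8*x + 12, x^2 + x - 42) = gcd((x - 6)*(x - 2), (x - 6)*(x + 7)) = x - 6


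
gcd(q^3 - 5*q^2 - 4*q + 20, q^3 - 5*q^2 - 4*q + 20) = q^3 - 5*q^2 - 4*q + 20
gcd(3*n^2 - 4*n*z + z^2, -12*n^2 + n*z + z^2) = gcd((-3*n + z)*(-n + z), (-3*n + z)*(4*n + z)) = -3*n + z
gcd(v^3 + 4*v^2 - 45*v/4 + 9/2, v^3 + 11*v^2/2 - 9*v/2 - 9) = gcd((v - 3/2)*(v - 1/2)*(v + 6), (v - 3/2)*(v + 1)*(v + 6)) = v^2 + 9*v/2 - 9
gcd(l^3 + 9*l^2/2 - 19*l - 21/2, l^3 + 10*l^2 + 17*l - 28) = l + 7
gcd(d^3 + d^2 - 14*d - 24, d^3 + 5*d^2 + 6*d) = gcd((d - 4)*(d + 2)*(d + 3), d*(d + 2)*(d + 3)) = d^2 + 5*d + 6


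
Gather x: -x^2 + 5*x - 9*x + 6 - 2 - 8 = -x^2 - 4*x - 4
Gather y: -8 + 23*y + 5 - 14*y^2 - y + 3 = -14*y^2 + 22*y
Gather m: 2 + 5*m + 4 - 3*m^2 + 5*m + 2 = -3*m^2 + 10*m + 8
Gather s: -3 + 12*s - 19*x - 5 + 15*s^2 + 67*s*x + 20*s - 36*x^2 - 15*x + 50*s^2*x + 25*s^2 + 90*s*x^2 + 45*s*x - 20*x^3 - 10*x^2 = s^2*(50*x + 40) + s*(90*x^2 + 112*x + 32) - 20*x^3 - 46*x^2 - 34*x - 8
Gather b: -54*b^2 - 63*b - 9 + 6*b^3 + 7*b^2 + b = 6*b^3 - 47*b^2 - 62*b - 9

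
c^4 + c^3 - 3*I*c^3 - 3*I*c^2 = c^2*(c + 1)*(c - 3*I)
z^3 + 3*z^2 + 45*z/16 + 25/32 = (z + 1/2)*(z + 5/4)^2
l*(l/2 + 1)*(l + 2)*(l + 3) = l^4/2 + 7*l^3/2 + 8*l^2 + 6*l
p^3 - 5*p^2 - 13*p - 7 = (p - 7)*(p + 1)^2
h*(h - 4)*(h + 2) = h^3 - 2*h^2 - 8*h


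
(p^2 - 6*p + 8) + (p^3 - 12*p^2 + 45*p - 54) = p^3 - 11*p^2 + 39*p - 46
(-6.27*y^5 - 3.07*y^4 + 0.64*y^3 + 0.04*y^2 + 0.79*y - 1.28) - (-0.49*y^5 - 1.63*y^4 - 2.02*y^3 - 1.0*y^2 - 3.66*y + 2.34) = -5.78*y^5 - 1.44*y^4 + 2.66*y^3 + 1.04*y^2 + 4.45*y - 3.62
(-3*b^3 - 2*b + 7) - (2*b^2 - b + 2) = -3*b^3 - 2*b^2 - b + 5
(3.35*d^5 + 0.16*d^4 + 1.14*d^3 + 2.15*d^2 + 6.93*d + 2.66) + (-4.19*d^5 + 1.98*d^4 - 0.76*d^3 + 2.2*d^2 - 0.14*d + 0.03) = -0.84*d^5 + 2.14*d^4 + 0.38*d^3 + 4.35*d^2 + 6.79*d + 2.69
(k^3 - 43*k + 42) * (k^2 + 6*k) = k^5 + 6*k^4 - 43*k^3 - 216*k^2 + 252*k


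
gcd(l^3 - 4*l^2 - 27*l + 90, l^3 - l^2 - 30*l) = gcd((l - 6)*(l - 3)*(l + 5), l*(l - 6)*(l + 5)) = l^2 - l - 30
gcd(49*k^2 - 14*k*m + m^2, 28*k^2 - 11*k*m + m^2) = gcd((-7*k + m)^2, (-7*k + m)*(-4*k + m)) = 7*k - m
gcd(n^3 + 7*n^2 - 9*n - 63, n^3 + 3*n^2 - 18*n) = n - 3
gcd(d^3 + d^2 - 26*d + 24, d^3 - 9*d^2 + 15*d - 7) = d - 1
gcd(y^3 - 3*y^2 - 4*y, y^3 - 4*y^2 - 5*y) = y^2 + y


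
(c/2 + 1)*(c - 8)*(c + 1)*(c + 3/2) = c^4/2 - 7*c^3/4 - 59*c^2/4 - 49*c/2 - 12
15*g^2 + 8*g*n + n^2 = (3*g + n)*(5*g + n)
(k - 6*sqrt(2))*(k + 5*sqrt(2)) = k^2 - sqrt(2)*k - 60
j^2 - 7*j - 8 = (j - 8)*(j + 1)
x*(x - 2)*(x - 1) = x^3 - 3*x^2 + 2*x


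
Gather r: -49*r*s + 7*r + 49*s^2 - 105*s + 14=r*(7 - 49*s) + 49*s^2 - 105*s + 14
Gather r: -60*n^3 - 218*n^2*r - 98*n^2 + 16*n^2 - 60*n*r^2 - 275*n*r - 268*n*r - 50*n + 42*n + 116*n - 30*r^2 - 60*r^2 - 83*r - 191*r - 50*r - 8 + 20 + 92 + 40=-60*n^3 - 82*n^2 + 108*n + r^2*(-60*n - 90) + r*(-218*n^2 - 543*n - 324) + 144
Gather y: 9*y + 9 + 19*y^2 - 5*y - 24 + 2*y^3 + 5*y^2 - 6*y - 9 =2*y^3 + 24*y^2 - 2*y - 24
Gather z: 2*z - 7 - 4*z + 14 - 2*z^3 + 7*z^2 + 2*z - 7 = -2*z^3 + 7*z^2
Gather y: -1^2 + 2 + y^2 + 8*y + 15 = y^2 + 8*y + 16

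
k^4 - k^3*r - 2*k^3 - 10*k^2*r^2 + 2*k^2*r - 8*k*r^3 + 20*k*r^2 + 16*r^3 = (k - 2)*(k - 4*r)*(k + r)*(k + 2*r)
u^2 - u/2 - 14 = (u - 4)*(u + 7/2)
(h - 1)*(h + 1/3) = h^2 - 2*h/3 - 1/3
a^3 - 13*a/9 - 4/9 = (a - 4/3)*(a + 1/3)*(a + 1)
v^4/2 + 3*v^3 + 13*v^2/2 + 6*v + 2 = (v/2 + 1)*(v + 1)^2*(v + 2)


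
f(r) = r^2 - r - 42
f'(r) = 2*r - 1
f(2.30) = -39.01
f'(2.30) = 3.60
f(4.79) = -23.85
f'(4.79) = 8.58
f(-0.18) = -41.79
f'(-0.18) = -1.36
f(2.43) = -38.53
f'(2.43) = 3.86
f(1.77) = -40.64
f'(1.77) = 2.54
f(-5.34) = -8.14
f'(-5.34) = -11.68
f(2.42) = -38.56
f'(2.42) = 3.84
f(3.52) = -33.13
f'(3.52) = 6.04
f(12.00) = 90.00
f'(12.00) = 23.00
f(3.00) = -36.00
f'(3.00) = 5.00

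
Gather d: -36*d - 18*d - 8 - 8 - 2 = -54*d - 18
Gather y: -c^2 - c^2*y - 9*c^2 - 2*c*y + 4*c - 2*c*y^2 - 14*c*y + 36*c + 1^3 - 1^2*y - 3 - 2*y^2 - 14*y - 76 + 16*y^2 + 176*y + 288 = -10*c^2 + 40*c + y^2*(14 - 2*c) + y*(-c^2 - 16*c + 161) + 210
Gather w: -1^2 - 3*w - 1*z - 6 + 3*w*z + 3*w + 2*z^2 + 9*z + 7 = 3*w*z + 2*z^2 + 8*z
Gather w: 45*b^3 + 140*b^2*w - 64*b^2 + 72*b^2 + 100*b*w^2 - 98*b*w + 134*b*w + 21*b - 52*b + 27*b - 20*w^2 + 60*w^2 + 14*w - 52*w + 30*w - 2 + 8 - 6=45*b^3 + 8*b^2 - 4*b + w^2*(100*b + 40) + w*(140*b^2 + 36*b - 8)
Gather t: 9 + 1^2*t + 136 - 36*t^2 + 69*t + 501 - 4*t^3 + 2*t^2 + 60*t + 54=-4*t^3 - 34*t^2 + 130*t + 700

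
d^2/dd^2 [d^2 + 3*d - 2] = 2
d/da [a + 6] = 1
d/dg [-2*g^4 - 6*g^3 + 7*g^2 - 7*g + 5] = -8*g^3 - 18*g^2 + 14*g - 7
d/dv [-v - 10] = -1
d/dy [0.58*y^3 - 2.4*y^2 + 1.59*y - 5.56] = 1.74*y^2 - 4.8*y + 1.59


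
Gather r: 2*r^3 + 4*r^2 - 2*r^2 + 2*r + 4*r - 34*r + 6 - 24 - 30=2*r^3 + 2*r^2 - 28*r - 48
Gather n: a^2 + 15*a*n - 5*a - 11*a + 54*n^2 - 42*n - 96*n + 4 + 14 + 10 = a^2 - 16*a + 54*n^2 + n*(15*a - 138) + 28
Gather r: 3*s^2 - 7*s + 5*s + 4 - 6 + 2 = 3*s^2 - 2*s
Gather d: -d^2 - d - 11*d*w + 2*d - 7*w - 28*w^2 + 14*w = -d^2 + d*(1 - 11*w) - 28*w^2 + 7*w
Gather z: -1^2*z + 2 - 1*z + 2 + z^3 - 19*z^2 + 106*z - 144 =z^3 - 19*z^2 + 104*z - 140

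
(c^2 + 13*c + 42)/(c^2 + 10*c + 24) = (c + 7)/(c + 4)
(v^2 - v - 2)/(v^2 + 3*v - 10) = (v + 1)/(v + 5)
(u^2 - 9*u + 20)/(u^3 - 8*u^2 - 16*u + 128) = (u - 5)/(u^2 - 4*u - 32)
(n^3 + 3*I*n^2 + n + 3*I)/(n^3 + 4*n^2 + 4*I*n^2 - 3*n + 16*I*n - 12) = (n - I)/(n + 4)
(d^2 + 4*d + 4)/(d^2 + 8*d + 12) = (d + 2)/(d + 6)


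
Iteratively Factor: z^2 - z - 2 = (z + 1)*(z - 2)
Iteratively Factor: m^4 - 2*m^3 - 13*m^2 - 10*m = (m)*(m^3 - 2*m^2 - 13*m - 10) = m*(m - 5)*(m^2 + 3*m + 2) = m*(m - 5)*(m + 2)*(m + 1)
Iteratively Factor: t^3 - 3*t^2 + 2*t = (t - 1)*(t^2 - 2*t) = t*(t - 1)*(t - 2)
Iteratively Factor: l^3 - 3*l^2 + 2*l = (l - 2)*(l^2 - l) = (l - 2)*(l - 1)*(l)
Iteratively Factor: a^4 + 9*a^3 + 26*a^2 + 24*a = (a + 2)*(a^3 + 7*a^2 + 12*a) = a*(a + 2)*(a^2 + 7*a + 12) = a*(a + 2)*(a + 4)*(a + 3)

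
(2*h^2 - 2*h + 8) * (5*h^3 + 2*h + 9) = 10*h^5 - 10*h^4 + 44*h^3 + 14*h^2 - 2*h + 72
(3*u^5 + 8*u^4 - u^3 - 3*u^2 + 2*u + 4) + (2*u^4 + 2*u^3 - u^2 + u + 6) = 3*u^5 + 10*u^4 + u^3 - 4*u^2 + 3*u + 10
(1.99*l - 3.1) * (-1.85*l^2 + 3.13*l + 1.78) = -3.6815*l^3 + 11.9637*l^2 - 6.1608*l - 5.518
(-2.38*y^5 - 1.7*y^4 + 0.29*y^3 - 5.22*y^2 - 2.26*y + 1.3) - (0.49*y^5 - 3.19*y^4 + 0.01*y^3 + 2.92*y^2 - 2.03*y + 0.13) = -2.87*y^5 + 1.49*y^4 + 0.28*y^3 - 8.14*y^2 - 0.23*y + 1.17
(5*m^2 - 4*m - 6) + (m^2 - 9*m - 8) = 6*m^2 - 13*m - 14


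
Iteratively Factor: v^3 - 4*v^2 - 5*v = (v + 1)*(v^2 - 5*v) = v*(v + 1)*(v - 5)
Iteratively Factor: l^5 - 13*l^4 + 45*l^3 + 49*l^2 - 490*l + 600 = (l - 4)*(l^4 - 9*l^3 + 9*l^2 + 85*l - 150) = (l - 5)*(l - 4)*(l^3 - 4*l^2 - 11*l + 30) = (l - 5)*(l - 4)*(l + 3)*(l^2 - 7*l + 10) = (l - 5)*(l - 4)*(l - 2)*(l + 3)*(l - 5)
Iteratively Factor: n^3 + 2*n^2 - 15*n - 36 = (n + 3)*(n^2 - n - 12) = (n + 3)^2*(n - 4)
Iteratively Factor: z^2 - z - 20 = (z + 4)*(z - 5)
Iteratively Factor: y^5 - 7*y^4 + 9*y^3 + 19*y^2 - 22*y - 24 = (y - 3)*(y^4 - 4*y^3 - 3*y^2 + 10*y + 8) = (y - 3)*(y + 1)*(y^3 - 5*y^2 + 2*y + 8) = (y - 3)*(y - 2)*(y + 1)*(y^2 - 3*y - 4) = (y - 3)*(y - 2)*(y + 1)^2*(y - 4)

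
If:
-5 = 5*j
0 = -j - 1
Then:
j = -1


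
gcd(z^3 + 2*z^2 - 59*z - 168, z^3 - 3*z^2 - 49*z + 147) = z + 7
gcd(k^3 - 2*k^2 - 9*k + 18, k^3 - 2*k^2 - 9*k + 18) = k^3 - 2*k^2 - 9*k + 18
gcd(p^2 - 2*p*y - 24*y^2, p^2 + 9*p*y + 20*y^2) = p + 4*y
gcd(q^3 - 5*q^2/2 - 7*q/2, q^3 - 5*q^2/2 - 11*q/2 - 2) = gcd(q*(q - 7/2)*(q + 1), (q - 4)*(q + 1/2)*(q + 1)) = q + 1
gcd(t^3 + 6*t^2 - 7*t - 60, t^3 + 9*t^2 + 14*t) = 1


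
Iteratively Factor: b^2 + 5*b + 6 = (b + 3)*(b + 2)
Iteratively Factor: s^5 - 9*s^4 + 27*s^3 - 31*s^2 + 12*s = (s - 1)*(s^4 - 8*s^3 + 19*s^2 - 12*s) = (s - 3)*(s - 1)*(s^3 - 5*s^2 + 4*s) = s*(s - 3)*(s - 1)*(s^2 - 5*s + 4) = s*(s - 3)*(s - 1)^2*(s - 4)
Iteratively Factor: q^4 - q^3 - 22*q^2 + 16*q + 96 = (q + 4)*(q^3 - 5*q^2 - 2*q + 24) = (q + 2)*(q + 4)*(q^2 - 7*q + 12) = (q - 3)*(q + 2)*(q + 4)*(q - 4)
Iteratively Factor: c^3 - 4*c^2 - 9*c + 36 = (c + 3)*(c^2 - 7*c + 12) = (c - 3)*(c + 3)*(c - 4)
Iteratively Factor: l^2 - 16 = (l + 4)*(l - 4)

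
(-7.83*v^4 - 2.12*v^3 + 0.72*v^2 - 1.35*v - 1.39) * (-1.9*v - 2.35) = 14.877*v^5 + 22.4285*v^4 + 3.614*v^3 + 0.873*v^2 + 5.8135*v + 3.2665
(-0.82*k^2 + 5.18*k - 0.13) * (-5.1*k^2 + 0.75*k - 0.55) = 4.182*k^4 - 27.033*k^3 + 4.999*k^2 - 2.9465*k + 0.0715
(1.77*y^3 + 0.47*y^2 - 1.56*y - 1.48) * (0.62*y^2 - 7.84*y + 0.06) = 1.0974*y^5 - 13.5854*y^4 - 4.5458*y^3 + 11.341*y^2 + 11.5096*y - 0.0888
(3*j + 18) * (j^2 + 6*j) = 3*j^3 + 36*j^2 + 108*j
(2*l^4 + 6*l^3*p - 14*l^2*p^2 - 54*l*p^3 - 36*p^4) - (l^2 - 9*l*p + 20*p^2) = 2*l^4 + 6*l^3*p - 14*l^2*p^2 - l^2 - 54*l*p^3 + 9*l*p - 36*p^4 - 20*p^2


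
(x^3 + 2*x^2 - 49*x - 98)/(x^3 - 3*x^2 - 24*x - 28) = (x + 7)/(x + 2)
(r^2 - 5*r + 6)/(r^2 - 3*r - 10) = (-r^2 + 5*r - 6)/(-r^2 + 3*r + 10)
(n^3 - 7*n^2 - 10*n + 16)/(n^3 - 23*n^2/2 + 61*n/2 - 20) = 2*(n + 2)/(2*n - 5)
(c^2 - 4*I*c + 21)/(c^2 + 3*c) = (c^2 - 4*I*c + 21)/(c*(c + 3))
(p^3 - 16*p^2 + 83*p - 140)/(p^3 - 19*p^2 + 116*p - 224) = (p - 5)/(p - 8)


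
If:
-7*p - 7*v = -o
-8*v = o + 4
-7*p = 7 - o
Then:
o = -12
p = -19/7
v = 1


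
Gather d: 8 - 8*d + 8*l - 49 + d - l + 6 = -7*d + 7*l - 35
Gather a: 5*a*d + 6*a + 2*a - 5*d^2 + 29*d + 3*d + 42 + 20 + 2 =a*(5*d + 8) - 5*d^2 + 32*d + 64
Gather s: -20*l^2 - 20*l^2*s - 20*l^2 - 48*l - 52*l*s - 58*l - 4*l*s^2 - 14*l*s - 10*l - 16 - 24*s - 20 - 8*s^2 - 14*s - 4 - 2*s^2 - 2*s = -40*l^2 - 116*l + s^2*(-4*l - 10) + s*(-20*l^2 - 66*l - 40) - 40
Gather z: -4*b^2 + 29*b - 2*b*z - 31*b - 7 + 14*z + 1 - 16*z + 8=-4*b^2 - 2*b + z*(-2*b - 2) + 2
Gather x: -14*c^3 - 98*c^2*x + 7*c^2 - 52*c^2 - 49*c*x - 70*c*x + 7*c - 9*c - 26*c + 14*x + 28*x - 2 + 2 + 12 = -14*c^3 - 45*c^2 - 28*c + x*(-98*c^2 - 119*c + 42) + 12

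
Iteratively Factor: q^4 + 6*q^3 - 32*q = (q + 4)*(q^3 + 2*q^2 - 8*q) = (q - 2)*(q + 4)*(q^2 + 4*q) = (q - 2)*(q + 4)^2*(q)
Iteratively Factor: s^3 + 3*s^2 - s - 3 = (s - 1)*(s^2 + 4*s + 3) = (s - 1)*(s + 1)*(s + 3)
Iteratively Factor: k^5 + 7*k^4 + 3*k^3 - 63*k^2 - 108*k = (k + 3)*(k^4 + 4*k^3 - 9*k^2 - 36*k) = (k - 3)*(k + 3)*(k^3 + 7*k^2 + 12*k) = k*(k - 3)*(k + 3)*(k^2 + 7*k + 12) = k*(k - 3)*(k + 3)*(k + 4)*(k + 3)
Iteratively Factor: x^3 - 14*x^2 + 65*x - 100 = (x - 4)*(x^2 - 10*x + 25) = (x - 5)*(x - 4)*(x - 5)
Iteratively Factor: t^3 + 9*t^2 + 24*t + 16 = (t + 1)*(t^2 + 8*t + 16) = (t + 1)*(t + 4)*(t + 4)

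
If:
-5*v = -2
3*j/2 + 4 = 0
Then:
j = -8/3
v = 2/5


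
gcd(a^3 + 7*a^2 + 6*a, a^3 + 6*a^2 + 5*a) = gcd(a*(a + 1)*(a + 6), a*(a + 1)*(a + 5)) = a^2 + a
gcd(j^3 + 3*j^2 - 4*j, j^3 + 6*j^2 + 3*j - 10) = j - 1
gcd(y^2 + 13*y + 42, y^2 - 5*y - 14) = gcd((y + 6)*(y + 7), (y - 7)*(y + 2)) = 1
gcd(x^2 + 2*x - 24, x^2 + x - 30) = x + 6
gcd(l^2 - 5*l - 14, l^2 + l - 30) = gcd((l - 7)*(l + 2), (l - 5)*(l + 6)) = 1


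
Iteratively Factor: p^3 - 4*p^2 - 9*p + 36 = (p - 3)*(p^2 - p - 12) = (p - 3)*(p + 3)*(p - 4)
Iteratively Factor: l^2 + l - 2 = (l - 1)*(l + 2)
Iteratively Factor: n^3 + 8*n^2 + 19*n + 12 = (n + 1)*(n^2 + 7*n + 12) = (n + 1)*(n + 3)*(n + 4)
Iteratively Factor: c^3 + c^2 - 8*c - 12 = (c + 2)*(c^2 - c - 6) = (c - 3)*(c + 2)*(c + 2)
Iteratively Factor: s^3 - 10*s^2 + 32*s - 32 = (s - 2)*(s^2 - 8*s + 16) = (s - 4)*(s - 2)*(s - 4)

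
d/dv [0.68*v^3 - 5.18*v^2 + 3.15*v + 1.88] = 2.04*v^2 - 10.36*v + 3.15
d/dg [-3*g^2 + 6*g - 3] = 6 - 6*g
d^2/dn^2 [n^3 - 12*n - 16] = 6*n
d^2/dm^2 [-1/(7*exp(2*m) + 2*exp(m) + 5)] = 2*(-4*(7*exp(m) + 1)^2*exp(m) + (14*exp(m) + 1)*(7*exp(2*m) + 2*exp(m) + 5))*exp(m)/(7*exp(2*m) + 2*exp(m) + 5)^3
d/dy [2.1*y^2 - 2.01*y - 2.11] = 4.2*y - 2.01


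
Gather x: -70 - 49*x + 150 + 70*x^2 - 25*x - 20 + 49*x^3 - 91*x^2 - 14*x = 49*x^3 - 21*x^2 - 88*x + 60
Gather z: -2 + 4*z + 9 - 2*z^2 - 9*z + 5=-2*z^2 - 5*z + 12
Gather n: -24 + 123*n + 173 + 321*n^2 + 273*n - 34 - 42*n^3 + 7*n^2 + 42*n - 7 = -42*n^3 + 328*n^2 + 438*n + 108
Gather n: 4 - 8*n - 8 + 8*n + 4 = 0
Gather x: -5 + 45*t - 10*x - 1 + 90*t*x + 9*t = 54*t + x*(90*t - 10) - 6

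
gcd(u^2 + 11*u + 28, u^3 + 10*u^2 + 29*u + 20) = u + 4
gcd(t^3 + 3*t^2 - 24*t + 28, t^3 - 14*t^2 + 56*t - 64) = t - 2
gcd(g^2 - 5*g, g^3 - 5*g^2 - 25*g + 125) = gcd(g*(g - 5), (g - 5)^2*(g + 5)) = g - 5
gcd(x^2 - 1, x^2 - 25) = 1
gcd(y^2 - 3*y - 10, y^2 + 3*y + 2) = y + 2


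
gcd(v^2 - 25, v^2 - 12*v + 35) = v - 5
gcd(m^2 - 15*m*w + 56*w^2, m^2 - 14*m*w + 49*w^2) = -m + 7*w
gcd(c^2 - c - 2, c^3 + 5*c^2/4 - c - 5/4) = c + 1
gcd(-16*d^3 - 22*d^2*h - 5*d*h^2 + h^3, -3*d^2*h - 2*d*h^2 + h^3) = d + h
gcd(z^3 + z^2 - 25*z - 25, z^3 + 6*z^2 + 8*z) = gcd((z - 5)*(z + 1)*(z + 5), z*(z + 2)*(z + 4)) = 1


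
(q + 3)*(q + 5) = q^2 + 8*q + 15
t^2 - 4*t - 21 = (t - 7)*(t + 3)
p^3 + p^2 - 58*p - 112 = (p - 8)*(p + 2)*(p + 7)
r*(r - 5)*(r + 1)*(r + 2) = r^4 - 2*r^3 - 13*r^2 - 10*r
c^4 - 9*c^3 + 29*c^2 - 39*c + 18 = (c - 3)^2*(c - 2)*(c - 1)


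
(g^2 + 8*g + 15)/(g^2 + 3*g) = (g + 5)/g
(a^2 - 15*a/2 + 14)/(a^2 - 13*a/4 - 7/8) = 4*(a - 4)/(4*a + 1)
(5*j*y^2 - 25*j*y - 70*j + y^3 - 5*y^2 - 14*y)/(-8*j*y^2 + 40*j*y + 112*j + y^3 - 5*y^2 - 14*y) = (5*j + y)/(-8*j + y)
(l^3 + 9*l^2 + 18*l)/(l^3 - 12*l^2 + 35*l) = (l^2 + 9*l + 18)/(l^2 - 12*l + 35)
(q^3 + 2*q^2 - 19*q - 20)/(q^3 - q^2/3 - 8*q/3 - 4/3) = 3*(q^2 + q - 20)/(3*q^2 - 4*q - 4)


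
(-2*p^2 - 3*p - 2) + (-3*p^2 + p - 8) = -5*p^2 - 2*p - 10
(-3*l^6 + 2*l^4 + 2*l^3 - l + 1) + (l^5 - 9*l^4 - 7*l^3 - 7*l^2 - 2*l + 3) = -3*l^6 + l^5 - 7*l^4 - 5*l^3 - 7*l^2 - 3*l + 4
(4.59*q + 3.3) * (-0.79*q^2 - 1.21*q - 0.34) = -3.6261*q^3 - 8.1609*q^2 - 5.5536*q - 1.122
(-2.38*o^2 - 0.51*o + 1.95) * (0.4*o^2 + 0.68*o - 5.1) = -0.952*o^4 - 1.8224*o^3 + 12.5712*o^2 + 3.927*o - 9.945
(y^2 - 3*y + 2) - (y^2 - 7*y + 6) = 4*y - 4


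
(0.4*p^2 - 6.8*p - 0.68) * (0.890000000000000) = 0.356*p^2 - 6.052*p - 0.6052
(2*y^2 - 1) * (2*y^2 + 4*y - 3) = 4*y^4 + 8*y^3 - 8*y^2 - 4*y + 3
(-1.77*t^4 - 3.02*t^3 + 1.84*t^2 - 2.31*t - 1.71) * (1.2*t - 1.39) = -2.124*t^5 - 1.1637*t^4 + 6.4058*t^3 - 5.3296*t^2 + 1.1589*t + 2.3769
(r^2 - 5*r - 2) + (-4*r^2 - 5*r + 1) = -3*r^2 - 10*r - 1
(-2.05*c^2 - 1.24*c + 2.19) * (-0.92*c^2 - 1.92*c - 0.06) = 1.886*c^4 + 5.0768*c^3 + 0.489*c^2 - 4.1304*c - 0.1314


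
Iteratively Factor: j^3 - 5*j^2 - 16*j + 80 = (j + 4)*(j^2 - 9*j + 20) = (j - 4)*(j + 4)*(j - 5)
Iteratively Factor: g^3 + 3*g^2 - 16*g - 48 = (g - 4)*(g^2 + 7*g + 12) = (g - 4)*(g + 4)*(g + 3)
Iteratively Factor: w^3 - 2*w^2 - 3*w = (w - 3)*(w^2 + w) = w*(w - 3)*(w + 1)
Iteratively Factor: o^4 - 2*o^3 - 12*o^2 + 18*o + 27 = (o + 3)*(o^3 - 5*o^2 + 3*o + 9) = (o + 1)*(o + 3)*(o^2 - 6*o + 9) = (o - 3)*(o + 1)*(o + 3)*(o - 3)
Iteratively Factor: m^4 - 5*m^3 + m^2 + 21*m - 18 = (m - 1)*(m^3 - 4*m^2 - 3*m + 18) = (m - 3)*(m - 1)*(m^2 - m - 6) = (m - 3)*(m - 1)*(m + 2)*(m - 3)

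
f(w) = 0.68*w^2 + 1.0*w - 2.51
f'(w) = 1.36*w + 1.0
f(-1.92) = -1.92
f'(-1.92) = -1.61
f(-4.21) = 5.33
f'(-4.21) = -4.73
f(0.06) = -2.45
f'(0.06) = 1.08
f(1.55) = 0.67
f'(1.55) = 3.11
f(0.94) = -0.97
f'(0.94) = 2.28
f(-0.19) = -2.68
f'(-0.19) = 0.74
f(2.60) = 4.69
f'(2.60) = 4.54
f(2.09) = 2.55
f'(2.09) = 3.84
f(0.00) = -2.51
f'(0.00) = 1.00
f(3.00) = 6.61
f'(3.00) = 5.08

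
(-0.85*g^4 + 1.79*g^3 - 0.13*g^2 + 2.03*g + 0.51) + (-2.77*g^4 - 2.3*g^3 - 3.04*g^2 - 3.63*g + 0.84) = -3.62*g^4 - 0.51*g^3 - 3.17*g^2 - 1.6*g + 1.35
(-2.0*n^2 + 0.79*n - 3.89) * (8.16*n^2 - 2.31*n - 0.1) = -16.32*n^4 + 11.0664*n^3 - 33.3673*n^2 + 8.9069*n + 0.389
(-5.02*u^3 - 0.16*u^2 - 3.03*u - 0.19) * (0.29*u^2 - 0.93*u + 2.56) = -1.4558*u^5 + 4.6222*u^4 - 13.5811*u^3 + 2.3532*u^2 - 7.5801*u - 0.4864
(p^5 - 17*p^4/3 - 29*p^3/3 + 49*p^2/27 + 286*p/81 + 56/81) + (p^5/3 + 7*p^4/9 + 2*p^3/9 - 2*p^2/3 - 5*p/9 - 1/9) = 4*p^5/3 - 44*p^4/9 - 85*p^3/9 + 31*p^2/27 + 241*p/81 + 47/81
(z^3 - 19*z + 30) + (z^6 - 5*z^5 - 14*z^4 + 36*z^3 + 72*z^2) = z^6 - 5*z^5 - 14*z^4 + 37*z^3 + 72*z^2 - 19*z + 30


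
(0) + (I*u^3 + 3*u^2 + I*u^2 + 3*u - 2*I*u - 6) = I*u^3 + 3*u^2 + I*u^2 + 3*u - 2*I*u - 6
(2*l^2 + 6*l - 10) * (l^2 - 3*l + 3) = 2*l^4 - 22*l^2 + 48*l - 30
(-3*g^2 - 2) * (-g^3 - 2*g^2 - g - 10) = 3*g^5 + 6*g^4 + 5*g^3 + 34*g^2 + 2*g + 20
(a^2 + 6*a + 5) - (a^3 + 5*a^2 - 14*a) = -a^3 - 4*a^2 + 20*a + 5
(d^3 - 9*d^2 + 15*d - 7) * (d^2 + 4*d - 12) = d^5 - 5*d^4 - 33*d^3 + 161*d^2 - 208*d + 84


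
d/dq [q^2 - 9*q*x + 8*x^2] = 2*q - 9*x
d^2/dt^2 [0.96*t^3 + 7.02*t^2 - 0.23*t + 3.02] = 5.76*t + 14.04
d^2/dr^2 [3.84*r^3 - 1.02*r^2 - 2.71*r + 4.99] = 23.04*r - 2.04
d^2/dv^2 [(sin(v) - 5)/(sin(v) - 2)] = 3*(sin(v)^2 + 2*sin(v) - 2)/(sin(v) - 2)^3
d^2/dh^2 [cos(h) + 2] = -cos(h)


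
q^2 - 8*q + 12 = (q - 6)*(q - 2)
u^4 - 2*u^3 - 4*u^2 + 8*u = u*(u - 2)^2*(u + 2)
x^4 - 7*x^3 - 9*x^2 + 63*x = x*(x - 7)*(x - 3)*(x + 3)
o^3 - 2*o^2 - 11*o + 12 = (o - 4)*(o - 1)*(o + 3)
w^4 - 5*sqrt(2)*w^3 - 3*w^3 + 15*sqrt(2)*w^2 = w^2*(w - 3)*(w - 5*sqrt(2))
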